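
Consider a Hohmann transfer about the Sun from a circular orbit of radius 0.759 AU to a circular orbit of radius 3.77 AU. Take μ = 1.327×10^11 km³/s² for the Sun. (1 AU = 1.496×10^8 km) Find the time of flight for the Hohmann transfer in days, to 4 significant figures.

In km: r₁ = 0.759 × 1.496×10^8 = 1.135464×10^8 km; r₂ = 3.77 × 1.496×10^8 = 5.63992×10^8 km.
Semi-major axis of the transfer orbit: a_t = (1.135464×10^8 + 5.63992×10^8)/2 = 3.387692×10^8 km.
Half the transfer-orbit period gives t = π√(a_t³/μ) = 5.3774×10^7 s.
Converting: 5.3774×10^7 s ÷ 86400 s/day = 622.4 days.

t = 622.4 days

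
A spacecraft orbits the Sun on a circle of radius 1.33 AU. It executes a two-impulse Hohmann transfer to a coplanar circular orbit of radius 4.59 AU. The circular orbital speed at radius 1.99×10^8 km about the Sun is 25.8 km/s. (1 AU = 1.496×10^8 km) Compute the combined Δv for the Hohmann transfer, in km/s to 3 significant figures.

From the circular-orbit relation v² = μ/r at r = 1.99×10^8 km: μ = v²r = (25.8)² × 1.99×10^8 = 1.32462×10^11 km³/s².
In km: r₁ = 1.33 × 1.496×10^8 = 1.98968×10^8 km; r₂ = 4.59 × 1.496×10^8 = 6.86664×10^8 km.
Transfer-ellipse semi-major axis a_t = (r₁ + r₂)/2 = (1.98968×10^8 + 6.86664×10^8)/2 = 4.42816×10^8 km.
Circular speed at r₁: v₁ = √(μ/r₁) = √(1.32462×10^11/1.98968×10^8) = 25.802 km/s.
On the transfer ellipse at r₁, v² = μ(2/r − 1/a) gives v_p = √[μ(2/r₁ − 1/a_t)] = 32.130 km/s.
First burn Δv₁ = |v_p − v₁| = 6.328 km/s.
At r₂, v₂ = √(μ/r₂) = 13.889 km/s.
Transfer-orbit speed at r₂: v_a = √[μ(2/r₂ − 1/a_t)] = 9.3101 km/s.
Second burn Δv₂ = |v₂ − v_a| = 4.579 km/s.
Δv = Δv₁ + Δv₂ = 6.328 + 4.579 = 10.91 km/s.

Δv = 10.9 km/s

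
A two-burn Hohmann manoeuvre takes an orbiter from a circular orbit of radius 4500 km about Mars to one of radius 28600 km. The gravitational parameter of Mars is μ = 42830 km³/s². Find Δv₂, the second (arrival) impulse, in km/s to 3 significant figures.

Δv₂ = 0.586 km/s

Transfer-ellipse semi-major axis a_t = (r₁ + r₂)/2 = (4500 + 28600)/2 = 16550 km.
Circular speed at r = 28600 km: v_c = √(μ/r) = 1.2237 km/s.
Vis-viva on the transfer ellipse at r = 28600 km gives v_t = √[μ(2/r − 1/a_t)] = 0.63811 km/s.
Δv₂ = |v_t − v_c| = |0.63811 − 1.2237| = 0.5856 km/s.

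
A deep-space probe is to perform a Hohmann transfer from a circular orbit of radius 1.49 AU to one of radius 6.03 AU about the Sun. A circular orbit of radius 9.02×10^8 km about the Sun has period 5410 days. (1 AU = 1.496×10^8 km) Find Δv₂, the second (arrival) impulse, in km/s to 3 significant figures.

From Kepler's third law T² = 4π²r³/μ at r = 9.02×10^8 km, T = 5410 days = 5410 × 86400 s = 4.67424×10^8 s: μ = 4π²r³/T² = 1.32604×10^11 km³/s².
In km: r₁ = 1.49 × 1.496×10^8 = 2.22904×10^8 km; r₂ = 6.03 × 1.496×10^8 = 9.02088×10^8 km.
Transfer-ellipse semi-major axis a_t = (r₁ + r₂)/2 = (2.22904×10^8 + 9.02088×10^8)/2 = 5.62496×10^8 km.
On the circular orbit at r = 9.02088×10^8 km, v_c = √(μ/r) = 12.124 km/s.
Transfer-orbit speed at the same r (vis-viva, a = a_t): v_t = √[μ(2/r − 1/a_t)] = 7.6323 km/s.
Δv₂ = |v_t − v_c| = |7.6323 − 12.124| = 4.492 km/s.

Δv₂ = 4.49 km/s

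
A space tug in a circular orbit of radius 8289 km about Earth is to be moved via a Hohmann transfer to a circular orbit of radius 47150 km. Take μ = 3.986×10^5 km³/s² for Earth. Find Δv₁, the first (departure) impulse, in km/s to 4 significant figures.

Δv₁ = 2.110 km/s

Semi-major axis of the transfer orbit: a_t = (8289 + 47150)/2 = 27719.5 km.
Circular speed at r = 8289 km: v_c = √(μ/r) = 6.9345 km/s.
Vis-viva on the transfer ellipse at r = 8289 km gives v_t = √[μ(2/r − 1/a_t)] = 9.0441 km/s.
Δv₁ = |v_t − v_c| = |9.0441 − 6.9345| = 2.110 km/s.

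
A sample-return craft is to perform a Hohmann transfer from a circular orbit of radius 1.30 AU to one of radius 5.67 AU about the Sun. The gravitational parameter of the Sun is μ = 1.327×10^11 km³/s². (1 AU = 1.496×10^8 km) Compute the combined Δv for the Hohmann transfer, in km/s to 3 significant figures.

In km: r₁ = 1.30 × 1.496×10^8 = 1.9448×10^8 km; r₂ = 5.67 × 1.496×10^8 = 8.48232×10^8 km.
The Hohmann ellipse has a_t = (r₁ + r₂)/2 = 5.21356×10^8 km.
Circular speed at r₁: v₁ = √(μ/r₁) = √(1.327×10^11/1.9448×10^8) = 26.1215 km/s.
On the transfer ellipse at r₁, v² = μ(2/r − 1/a) gives v_p = √[μ(2/r₁ − 1/a_t)] = 33.3187 km/s.
First burn Δv₁ = |v_p − v₁| = 7.197 km/s.
Circular speed at r₂: v₂ = √(μ/r₂) = 12.508 km/s.
Transfer-orbit speed at r₂: v_a = √[μ(2/r₂ − 1/a_t)] = 7.6392 km/s.
Second burn Δv₂ = |v₂ − v_a| = 4.869 km/s.
Δv = Δv₁ + Δv₂ = 7.197 + 4.869 = 12.07 km/s.

Δv = 12.1 km/s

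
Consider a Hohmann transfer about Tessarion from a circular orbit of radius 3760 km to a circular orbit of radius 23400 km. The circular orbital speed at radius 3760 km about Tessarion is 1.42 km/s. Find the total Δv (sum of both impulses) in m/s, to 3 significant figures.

From the circular-orbit relation v² = μ/r at r = 3760 km: μ = v²r = (1.42)² × 3760 = 7581.66 km³/s².
Transfer-ellipse semi-major axis a_t = (r₁ + r₂)/2 = (3760 + 23400)/2 = 13580 km.
Circular speed at r₁: v₁ = √(μ/r₁) = √(7581.66/3760) = 1.420 km/s.
On the transfer ellipse at r₁, v² = μ(2/r − 1/a) gives v_p = √[μ(2/r₁ − 1/a_t)] = 1.864 km/s.
First burn Δv₁ = |v_p − v₁| = 0.4440 km/s.
At r₂, v₂ = √(μ/r₂) = 0.5692 km/s.
Transfer-orbit speed at r₂: v_a = √[μ(2/r₂ − 1/a_t)] = 0.2995 km/s.
Second burn Δv₂ = |v₂ − v_a| = 0.2697 km/s.
Δv = Δv₁ + Δv₂ = 0.4440 + 0.2697 = 0.7137 km/s.

Δv = 714 m/s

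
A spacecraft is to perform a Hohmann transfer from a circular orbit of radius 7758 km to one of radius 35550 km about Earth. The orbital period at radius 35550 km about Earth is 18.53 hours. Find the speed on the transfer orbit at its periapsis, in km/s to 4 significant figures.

v = 9.184 km/s

From Kepler's third law T² = 4π²r³/μ at r = 35550 km, T = 18.53 hours = 18.53 × 3600 s = 66708 s: μ = 4π²r³/T² = 3.98587×10^5 km³/s².
The Hohmann ellipse has a_t = (r₁ + r₂)/2 = 21654 km.
At periapsis, r = 7758 km.
Applying v² = μ(2/r − 1/a_t): v = 9.184 km/s.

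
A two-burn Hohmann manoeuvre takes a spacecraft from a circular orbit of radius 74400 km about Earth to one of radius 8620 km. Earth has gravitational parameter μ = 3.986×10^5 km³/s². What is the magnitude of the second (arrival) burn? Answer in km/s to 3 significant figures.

Δv₂ = 2.30 km/s

Transfer-ellipse semi-major axis a_t = (r₁ + r₂)/2 = (74400 + 8620)/2 = 41510 km.
Circular speed at r = 8620 km: v_c = √(μ/r) = 6.800 km/s.
Transfer-orbit speed at the same r (vis-viva, a = a_t): v_t = √[μ(2/r − 1/a_t)] = 9.104 km/s.
Δv₂ = |v_t − v_c| = |9.104 − 6.800| = 2.304 km/s.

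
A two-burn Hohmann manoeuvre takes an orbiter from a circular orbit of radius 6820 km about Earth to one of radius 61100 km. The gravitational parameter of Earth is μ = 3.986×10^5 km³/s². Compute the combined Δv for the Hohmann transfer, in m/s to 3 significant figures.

Δv = 4020 m/s

Semi-major axis of the transfer orbit: a_t = (6820 + 61100)/2 = 33960 km.
At r₁ the circular-orbit speed is v₁ = √(μ/r₁) = 7.6450 km/s.
Transfer-orbit speed at r₁ (vis-viva): v_p = √[μ(2/r₁ − 1/a_t)] = 10.254 km/s.
First burn Δv₁ = |v_p − v₁| = 2.609 km/s.
At r₂, v₂ = √(μ/r₂) = 2.5542 km/s.
Transfer-orbit speed at r₂: v_a = √[μ(2/r₂ − 1/a_t)] = 1.1446 km/s.
Second burn Δv₂ = |v₂ − v_a| = 1.410 km/s.
Δv = Δv₁ + Δv₂ = 2.609 + 1.410 = 4.019 km/s.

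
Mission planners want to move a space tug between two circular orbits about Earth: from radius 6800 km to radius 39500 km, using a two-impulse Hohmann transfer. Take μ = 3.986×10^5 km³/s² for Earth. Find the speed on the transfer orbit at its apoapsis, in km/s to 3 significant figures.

v = 1.72 km/s

The Hohmann ellipse has a_t = (r₁ + r₂)/2 = 23150 km.
The apoapsis of the transfer ellipse is at r = 39500 km.
From the vis-viva equation, v = √[μ(2/r − 1/a_t)] = 1.722 km/s.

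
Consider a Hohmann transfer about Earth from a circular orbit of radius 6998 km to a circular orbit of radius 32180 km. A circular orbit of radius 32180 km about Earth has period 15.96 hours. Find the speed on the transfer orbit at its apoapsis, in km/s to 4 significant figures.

From Kepler's third law T² = 4π²r³/μ at r = 32180 km, T = 15.96 hours = 15.96 × 3600 s = 57456 s: μ = 4π²r³/T² = 3.98517×10^5 km³/s².
Semi-major axis of the transfer orbit: a_t = (6998 + 32180)/2 = 19589 km.
At apoapsis, r = 32180 km.
From the vis-viva equation, v = √[μ(2/r − 1/a_t)] = 2.103 km/s.

v = 2.103 km/s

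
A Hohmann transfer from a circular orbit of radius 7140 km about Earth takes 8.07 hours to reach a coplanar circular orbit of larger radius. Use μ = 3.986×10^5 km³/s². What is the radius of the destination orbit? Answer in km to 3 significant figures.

r₂ = 57700 km

Transfer time t = 8.07 hours = 29052 s, and t = π√(a_t³/μ).
So a_t = (μ t²/π²)^(1/3) = (3.986×10^5 × (29052)² / π²)^(1/3) = 32424 km.
Since a_t = (r₁ + r₂)/2, r₂ = 2a_t − r₁ = 2×32424 − 7140 = 57708 km.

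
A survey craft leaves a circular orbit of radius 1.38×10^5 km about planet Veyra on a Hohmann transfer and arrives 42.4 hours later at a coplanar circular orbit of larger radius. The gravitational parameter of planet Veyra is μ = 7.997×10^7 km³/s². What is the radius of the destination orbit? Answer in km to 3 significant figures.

r₂ = 1.01×10^6 km

Transfer time t = 42.4 hours = 1.5264×10^5 s, and t = π√(a_t³/μ).
So a_t = (μ t²/π²)^(1/3) = (7.997×10^7 × (1.5264×10^5)² / π²)^(1/3) = 5.7366×10^5 km.
Since a_t = (r₁ + r₂)/2, r₂ = 2a_t − r₁ = 2×5.7366×10^5 − 1.380×10^5 = 1.00932×10^6 km.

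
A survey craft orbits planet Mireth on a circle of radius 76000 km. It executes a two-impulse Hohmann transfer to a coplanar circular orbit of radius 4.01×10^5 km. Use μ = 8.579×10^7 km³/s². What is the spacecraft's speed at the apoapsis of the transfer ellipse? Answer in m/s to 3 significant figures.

v = 8260 m/s

Transfer-ellipse semi-major axis a_t = (r₁ + r₂)/2 = (76000 + 4.010×10^5)/2 = 2.385×10^5 km.
The apoapsis of the transfer ellipse is at r = 4.010×10^5 km.
Applying v² = μ(2/r − 1/a_t): v = 8.257 km/s.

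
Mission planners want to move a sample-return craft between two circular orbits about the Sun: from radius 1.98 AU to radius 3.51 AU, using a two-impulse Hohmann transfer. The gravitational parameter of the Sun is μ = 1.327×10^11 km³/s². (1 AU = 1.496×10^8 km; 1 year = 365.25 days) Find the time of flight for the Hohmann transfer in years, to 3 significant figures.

In km: r₁ = 1.98 × 1.496×10^8 = 2.96208×10^8 km; r₂ = 3.51 × 1.496×10^8 = 5.25096×10^8 km.
The Hohmann ellipse has a_t = (r₁ + r₂)/2 = 4.10652×10^8 km.
Transfer time t = π√(a_t³/μ) = π√((4.10652×10^8)³ / 1.327×10^11) = 7.177×10^7 s.
Converting: 7.177×10^7 s ÷ 3.15576×10^7 s/year (365.25 × 86400) = 2.27 years.

t = 2.27 years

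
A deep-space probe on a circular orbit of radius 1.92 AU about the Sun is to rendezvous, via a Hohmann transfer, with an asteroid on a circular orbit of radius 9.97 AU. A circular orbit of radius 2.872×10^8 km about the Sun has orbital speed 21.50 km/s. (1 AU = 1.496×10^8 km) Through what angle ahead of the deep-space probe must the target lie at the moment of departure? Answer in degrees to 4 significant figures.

φ = 97.12°

From the circular-orbit relation v² = μ/r at r = 2.872×10^8 km: μ = v²r = (21.50)² × 2.872×10^8 = 1.32758×10^11 km³/s².
In km: r₁ = 1.92 × 1.496×10^8 = 2.87232×10^8 km; r₂ = 9.97 × 1.496×10^8 = 1.491512×10^9 km.
Transfer-ellipse semi-major axis a_t = (r₁ + r₂)/2 = (2.87232×10^8 + 1.491512×10^9)/2 = 8.89372×10^8 km.
Transfer time t = π√(a_t³/μ) = 2.2869×10^8 s.
Target angular speed ω₂ = √(μ/r₂³) = 6.3254×10^-9 rad/s.
Angle swept by the target during transfer: ω₂·t = 1.4466 rad = 82.88°.
The deep-space probe traverses 180° on the transfer ellipse, so the target must lead by 180° − 82.88° = 97.12°.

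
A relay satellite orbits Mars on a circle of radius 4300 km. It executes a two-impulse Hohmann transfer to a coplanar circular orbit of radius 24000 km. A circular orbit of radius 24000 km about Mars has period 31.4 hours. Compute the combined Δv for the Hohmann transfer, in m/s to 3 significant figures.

Δv = 1550 m/s

From Kepler's third law T² = 4π²r³/μ at r = 24000 km, T = 31.4 hours = 31.4 × 3600 s = 1.1304×10^5 s: μ = 4π²r³/T² = 42710.0 km³/s².
Semi-major axis of the transfer orbit: a_t = (4300 + 24000)/2 = 14150 km.
At r₁ the circular-orbit speed is v₁ = √(μ/r₁) = 3.1515946 km/s.
Transfer-orbit speed at r₁ (v² = μ(2/r − 1/a)): v_p = √[μ(2/r₁ − 1/a_t)] = 4.1044763 km/s.
First burn Δv₁ = |v_p − v₁| = 0.952882 km/s.
At r₂, v₂ = √(μ/r₂) = 1.3340096 km/s.
Transfer-orbit speed at r₂: v_a = √[μ(2/r₂ − 1/a_t)] = 0.73538534 km/s.
Second burn Δv₂ = |v₂ − v_a| = 0.598624 km/s.
Δv = Δv₁ + Δv₂ = 0.952882 + 0.598624 = 1.552 km/s.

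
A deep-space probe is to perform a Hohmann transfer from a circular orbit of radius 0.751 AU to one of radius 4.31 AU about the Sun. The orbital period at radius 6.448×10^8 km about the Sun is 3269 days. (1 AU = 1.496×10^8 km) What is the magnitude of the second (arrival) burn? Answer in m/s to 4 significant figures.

From Kepler's third law T² = 4π²r³/μ at r = 6.448×10^8 km, T = 3269 days = 3269 × 86400 s = 2.824416×10^8 s: μ = 4π²r³/T² = 1.32671×10^11 km³/s².
In km: r₁ = 0.751 × 1.496×10^8 = 1.123496×10^8 km; r₂ = 4.31 × 1.496×10^8 = 6.44776×10^8 km.
The Hohmann ellipse has a_t = (r₁ + r₂)/2 = 3.785628×10^8 km.
On the circular orbit at r = 6.44776×10^8 km, v_c = √(μ/r) = 14.3445 km/s.
Transfer-orbit speed at the same r (vis-viva, a = a_t): v_t = √[μ(2/r − 1/a_t)] = 7.81450 km/s.
Δv₂ = |v_t − v_c| = |7.81450 − 14.3445| = 6.530 km/s.

Δv₂ = 6530 m/s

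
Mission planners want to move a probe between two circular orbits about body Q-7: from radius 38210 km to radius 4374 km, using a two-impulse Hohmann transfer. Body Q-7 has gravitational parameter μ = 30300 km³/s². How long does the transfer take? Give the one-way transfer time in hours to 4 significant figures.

t = 15.58 hours

The Hohmann ellipse has a_t = (r₁ + r₂)/2 = 21292 km.
By Kepler's third law the transfer-orbit period is T = 2π√(a_t³/μ), so t = T/2 = 56073 s.
Converting: 56073 s ÷ 3600 s/hour = 15.58 hours.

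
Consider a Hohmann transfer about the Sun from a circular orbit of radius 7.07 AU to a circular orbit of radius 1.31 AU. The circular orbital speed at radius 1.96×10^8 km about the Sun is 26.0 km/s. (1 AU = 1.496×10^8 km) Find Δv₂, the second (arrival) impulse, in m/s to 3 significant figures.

From the circular-orbit relation v² = μ/r at r = 1.96×10^8 km: μ = v²r = (26.0)² × 1.96×10^8 = 1.32496×10^11 km³/s².
In km: r₁ = 7.07 × 1.496×10^8 = 1.057672×10^9 km; r₂ = 1.31 × 1.496×10^8 = 1.95976×10^8 km.
Transfer-ellipse semi-major axis a_t = (r₁ + r₂)/2 = (1.057672×10^9 + 1.95976×10^8)/2 = 6.26824×10^8 km.
On the circular orbit at r = 1.95976×10^8 km, v_c = √(μ/r) = 26.002 km/s.
Vis-viva on the transfer ellipse at r = 1.95976×10^8 km gives v_t = √[μ(2/r − 1/a_t)] = 33.776 km/s.
Δv₂ = |v_t − v_c| = |33.776 − 26.002| = 7.774 km/s.

Δv₂ = 7770 m/s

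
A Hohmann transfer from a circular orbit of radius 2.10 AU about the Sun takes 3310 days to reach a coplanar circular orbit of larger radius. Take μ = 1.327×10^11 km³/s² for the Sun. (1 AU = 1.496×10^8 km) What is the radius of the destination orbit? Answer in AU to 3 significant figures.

In km: r₁ = 2.10 × 1.496×10^8 = 3.1416×10^8 km.
Transfer time t = 3310 days = 2.85984×10^8 s, and t = π√(a_t³/μ).
So a_t = (μ t²/π²)^(1/3) = (1.327×10^11 × (2.85984×10^8)² / π²)^(1/3) = 1.0322×10^9 km.
Since a_t = (r₁ + r₂)/2, r₂ = 2a_t − r₁ = 2×1.0322×10^9 − 3.1416×10^8 = 1.75024×10^9 km.
In AU: r₂ = 1.75024×10^9 / 1.496×10^8 = 11.7 AU.

r₂ = 11.7 AU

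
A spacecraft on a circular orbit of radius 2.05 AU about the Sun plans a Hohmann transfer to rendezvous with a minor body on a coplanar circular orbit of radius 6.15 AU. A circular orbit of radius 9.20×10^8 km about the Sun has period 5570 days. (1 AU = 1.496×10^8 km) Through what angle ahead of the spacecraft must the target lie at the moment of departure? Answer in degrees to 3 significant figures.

From Kepler's third law T² = 4π²r³/μ at r = 9.20×10^8 km, T = 5570 days = 5570 × 86400 s = 4.81248×10^8 s: μ = 4π²r³/T² = 1.32735×10^11 km³/s².
In km: r₁ = 2.05 × 1.496×10^8 = 3.0668×10^8 km; r₂ = 6.15 × 1.496×10^8 = 9.2004×10^8 km.
Transfer-ellipse semi-major axis a_t = (r₁ + r₂)/2 = (3.0668×10^8 + 9.2004×10^8)/2 = 6.1336×10^8 km.
Transfer time t = π√(a_t³/μ) = 1.3099×10^8 s.
Target angular speed ω₂ = √(μ/r₂³) = 1.3055×10^-8 rad/s.
Angle swept by the target during transfer: ω₂·t = 1.710 rad = 97.98°.
Arrival is 180° from departure on the ellipse, so φ = 180° − 97.98° = 82.0°.

φ = 82.0°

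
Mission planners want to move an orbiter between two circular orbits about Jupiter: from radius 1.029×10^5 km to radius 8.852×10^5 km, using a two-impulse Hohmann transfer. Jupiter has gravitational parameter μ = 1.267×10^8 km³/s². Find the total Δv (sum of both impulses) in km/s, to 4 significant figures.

Δv = 18.38 km/s

Semi-major axis of the transfer orbit: a_t = (1.029×10^5 + 8.852×10^5)/2 = 4.9405×10^5 km.
At r₁ the circular-orbit speed is v₁ = √(μ/r₁) = 35.09 km/s.
Transfer-orbit speed at r₁ (vis-viva equation): v_p = √[μ(2/r₁ − 1/a_t)] = 46.97 km/s.
First burn Δv₁ = |v_p − v₁| = 11.88 km/s.
At r₂, v₂ = √(μ/r₂) = 11.964 km/s.
Transfer-orbit speed at r₂: v_a = √[μ(2/r₂ − 1/a_t)] = 5.4600 km/s.
Second burn Δv₂ = |v₂ − v_a| = 6.504 km/s.
Total Δv = Δv₁ + Δv₂ = 18.38 km/s.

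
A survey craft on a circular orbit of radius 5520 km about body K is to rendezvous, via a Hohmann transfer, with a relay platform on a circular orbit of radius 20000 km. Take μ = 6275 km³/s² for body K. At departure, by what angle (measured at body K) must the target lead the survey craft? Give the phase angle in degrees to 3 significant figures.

The Hohmann ellipse has a_t = (r₁ + r₂)/2 = 12760 km.
Transfer time t = π√(a_t³/μ) = 57160 s.
The target's mean motion on its circular orbit is ω₂ = √(μ/r₂³) = 2.801×10^-5 rad/s.
Angle swept by the target during transfer: ω₂·t = 1.601 rad = 91.73°.
The survey craft traverses 180° on the transfer ellipse, so the target must lead by 180° − 91.73° = 88.3°.

φ = 88.3°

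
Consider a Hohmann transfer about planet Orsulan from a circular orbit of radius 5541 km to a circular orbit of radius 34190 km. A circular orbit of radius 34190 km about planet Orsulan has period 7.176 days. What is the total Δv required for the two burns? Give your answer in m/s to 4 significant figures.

From Kepler's third law T² = 4π²r³/μ at r = 34190 km, T = 7.176 days = 7.176 × 86400 s = 6.200064×10^5 s: μ = 4π²r³/T² = 4104.54 km³/s².
Transfer-ellipse semi-major axis a_t = (r₁ + r₂)/2 = (5541 + 34190)/2 = 19865.5 km.
Circular speed at r₁: v₁ = √(μ/r₁) = √(4104.54/5541) = 0.86067 km/s.
Transfer-orbit speed at r₁ (vis-viva): v_p = √[μ(2/r₁ − 1/a_t)] = 1.1291 km/s.
First burn Δv₁ = |v_p − v₁| = 0.2684 km/s.
At r₂, v₂ = √(μ/r₂) = 0.3465 km/s.
Transfer-orbit speed at r₂: v_a = √[μ(2/r₂ − 1/a_t)] = 0.1830 km/s.
Second burn Δv₂ = |v₂ − v_a| = 0.1635 km/s.
Δv = Δv₁ + Δv₂ = 0.2684 + 0.1635 = 0.4319 km/s.

Δv = 431.9 m/s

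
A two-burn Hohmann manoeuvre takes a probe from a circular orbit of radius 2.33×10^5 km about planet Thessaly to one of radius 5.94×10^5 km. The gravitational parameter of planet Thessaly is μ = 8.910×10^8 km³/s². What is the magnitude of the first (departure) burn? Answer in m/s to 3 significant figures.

Δv₁ = 12300 m/s

Transfer-ellipse semi-major axis a_t = (r₁ + r₂)/2 = (2.330×10^5 + 5.940×10^5)/2 = 4.135×10^5 km.
On the circular orbit at r = 2.330×10^5 km, v_c = √(μ/r) = 61.84 km/s.
Transfer-orbit speed at the same r (vis-viva, a = a_t): v_t = √[μ(2/r − 1/a_t)] = 74.12 km/s.
Δv₁ = |v_t − v_c| = |74.12 − 61.84| = 12.28 km/s.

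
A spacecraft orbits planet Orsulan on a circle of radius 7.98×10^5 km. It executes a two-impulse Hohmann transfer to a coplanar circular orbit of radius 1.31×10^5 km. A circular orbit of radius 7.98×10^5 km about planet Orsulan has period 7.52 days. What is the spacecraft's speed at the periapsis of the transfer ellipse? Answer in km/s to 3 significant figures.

v = 25.0 km/s

From Kepler's third law T² = 4π²r³/μ at r = 7.98×10^5 km, T = 7.52 days = 7.52 × 86400 s = 6.49728×10^5 s: μ = 4π²r³/T² = 4.75232×10^7 km³/s².
Transfer-ellipse semi-major axis a_t = (r₁ + r₂)/2 = (7.980×10^5 + 1.310×10^5)/2 = 4.645×10^5 km.
At periapsis, r = 1.310×10^5 km.
From the vis-viva equation, v = √[μ(2/r − 1/a_t)] = 24.96 km/s.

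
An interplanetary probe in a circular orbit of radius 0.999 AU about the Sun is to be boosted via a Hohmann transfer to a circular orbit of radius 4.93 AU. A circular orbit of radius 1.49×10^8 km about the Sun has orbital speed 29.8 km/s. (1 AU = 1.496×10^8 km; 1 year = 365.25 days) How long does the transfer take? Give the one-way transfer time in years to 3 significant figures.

t = 2.56 years

From the circular-orbit relation v² = μ/r at r = 1.49×10^8 km: μ = v²r = (29.8)² × 1.49×10^8 = 1.32318×10^11 km³/s².
In km: r₁ = 0.999 × 1.496×10^8 = 1.494504×10^8 km; r₂ = 4.93 × 1.496×10^8 = 7.37528×10^8 km.
Semi-major axis of the transfer orbit: a_t = (1.494504×10^8 + 7.37528×10^8)/2 = 4.434892×10^8 km.
By Kepler's third law the transfer-orbit period is T = 2π√(a_t³/μ), so t = T/2 = 8.066×10^7 s.
Converting: 8.066×10^7 s ÷ 3.15576×10^7 s/year (365.25 × 86400) = 2.56 years.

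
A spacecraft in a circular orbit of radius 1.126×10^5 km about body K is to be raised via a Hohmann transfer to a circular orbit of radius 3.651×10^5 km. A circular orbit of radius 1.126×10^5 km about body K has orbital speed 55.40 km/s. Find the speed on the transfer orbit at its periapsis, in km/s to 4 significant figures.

From the circular-orbit relation v² = μ/r at r = 1.126×10^5 km: μ = v²r = (55.40)² × 1.126×10^5 = 3.45587×10^8 km³/s².
The Hohmann ellipse has a_t = (r₁ + r₂)/2 = 2.3885×10^5 km.
At periapsis, r = 1.126×10^5 km.
Applying v² = μ(2/r − 1/a_t): v = 68.49 km/s.

v = 68.49 km/s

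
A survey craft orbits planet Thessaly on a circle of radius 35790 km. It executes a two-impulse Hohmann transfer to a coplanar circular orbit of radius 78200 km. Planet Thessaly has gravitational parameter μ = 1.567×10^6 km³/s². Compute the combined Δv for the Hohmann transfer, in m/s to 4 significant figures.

Semi-major axis of the transfer orbit: a_t = (35790 + 78200)/2 = 56995 km.
At r₁ the circular-orbit speed is v₁ = √(μ/r₁) = 6.617 km/s.
On the transfer ellipse at r₁, vis-viva equation gives v_p = √[μ(2/r₁ − 1/a_t)] = 7.751 km/s.
First burn Δv₁ = |v_p − v₁| = 1.134 km/s.
Circular speed at r₂: v₂ = √(μ/r₂) = 4.47642 km/s.
Transfer-orbit speed at r₂: v_a = √[μ(2/r₂ − 1/a_t)] = 3.54726 km/s.
Second burn Δv₂ = |v₂ − v_a| = 0.9292 km/s.
Total Δv = Δv₁ + Δv₂ = 2.063 km/s.

Δv = 2063 m/s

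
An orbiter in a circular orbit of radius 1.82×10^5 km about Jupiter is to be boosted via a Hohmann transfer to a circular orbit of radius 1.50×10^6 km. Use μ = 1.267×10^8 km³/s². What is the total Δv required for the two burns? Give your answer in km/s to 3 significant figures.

Transfer-ellipse semi-major axis a_t = (r₁ + r₂)/2 = (1.820×10^5 + 1.500×10^6)/2 = 8.410×10^5 km.
At r₁ the circular-orbit speed is v₁ = √(μ/r₁) = 26.385 km/s.
Transfer-orbit speed at r₁ (vis-viva): v_p = √[μ(2/r₁ − 1/a_t)] = 35.237 km/s.
First burn Δv₁ = |v_p − v₁| = 8.852 km/s.
Circular speed at r₂: v₂ = √(μ/r₂) = 9.1906 km/s.
Transfer-orbit speed at r₂: v_a = √[μ(2/r₂ − 1/a_t)] = 4.2754 km/s.
Second burn Δv₂ = |v₂ − v_a| = 4.915 km/s.
Δv = Δv₁ + Δv₂ = 8.852 + 4.915 = 13.77 km/s.

Δv = 13.8 km/s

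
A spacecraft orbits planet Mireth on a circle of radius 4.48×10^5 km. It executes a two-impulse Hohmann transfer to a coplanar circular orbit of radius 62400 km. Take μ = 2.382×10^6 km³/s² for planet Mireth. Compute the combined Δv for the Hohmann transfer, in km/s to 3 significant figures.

Semi-major axis of the transfer orbit: a_t = (4.480×10^5 + 62400)/2 = 2.552×10^5 km.
Circular speed at r₁: v₁ = √(μ/r₁) = √(2.382×10^6/4.480×10^5) = 2.30585 km/s.
Transfer-orbit speed at r₁ (v² = μ(2/r − 1/a)): v_a = √[μ(2/r₁ − 1/a_t)] = 1.14021 km/s.
First burn Δv₁ = |v_a − v₁| = 1.1656 km/s.
At r₂, v₂ = √(μ/r₂) = 6.1784 km/s.
Transfer-orbit speed at r₂: v_p = √[μ(2/r₂ − 1/a_t)] = 8.1861 km/s.
Second burn Δv₂ = |v₂ − v_p| = 2.0077 km/s.
Δv = Δv₁ + Δv₂ = 1.1656 + 2.0077 = 3.173 km/s.

Δv = 3.17 km/s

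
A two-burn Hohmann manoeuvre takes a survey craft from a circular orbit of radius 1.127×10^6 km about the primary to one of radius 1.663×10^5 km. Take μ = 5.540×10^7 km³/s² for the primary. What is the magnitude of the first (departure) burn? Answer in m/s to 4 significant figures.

The Hohmann ellipse has a_t = (r₁ + r₂)/2 = 6.4665×10^5 km.
Circular speed at r = 1.127×10^6 km: v_c = √(μ/r) = 7.0112 km/s.
Transfer-orbit speed at the same r (vis-viva, a = a_t): v_t = √[μ(2/r − 1/a_t)] = 3.5555 km/s.
Δv₁ = |v_t − v_c| = |3.5555 − 7.0112| = 3.456 km/s.

Δv₁ = 3456 m/s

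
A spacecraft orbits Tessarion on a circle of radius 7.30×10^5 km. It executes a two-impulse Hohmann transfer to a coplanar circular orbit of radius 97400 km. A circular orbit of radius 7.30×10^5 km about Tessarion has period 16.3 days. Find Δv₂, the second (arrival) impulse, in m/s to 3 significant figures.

Δv₂ = 2930 m/s

From Kepler's third law T² = 4π²r³/μ at r = 7.30×10^5 km, T = 16.3 days = 16.3 × 86400 s = 1.40832×10^6 s: μ = 4π²r³/T² = 7.74329×10^6 km³/s².
The Hohmann ellipse has a_t = (r₁ + r₂)/2 = 4.137×10^5 km.
On the circular orbit at r = 97400 km, v_c = √(μ/r) = 8.9163 km/s.
Transfer-orbit speed at the same r (vis-viva, a = a_t): v_t = √[μ(2/r − 1/a_t)] = 11.844 km/s.
Δv₂ = |v_t − v_c| = |11.844 − 8.9163| = 2.928 km/s.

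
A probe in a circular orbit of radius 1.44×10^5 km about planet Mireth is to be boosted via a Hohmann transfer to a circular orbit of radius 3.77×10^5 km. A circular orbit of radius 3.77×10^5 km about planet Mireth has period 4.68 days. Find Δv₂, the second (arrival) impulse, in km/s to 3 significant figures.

From Kepler's third law T² = 4π²r³/μ at r = 3.77×10^5 km, T = 4.68 days = 4.68 × 86400 s = 4.04352×10^5 s: μ = 4π²r³/T² = 1.29379×10^7 km³/s².
The Hohmann ellipse has a_t = (r₁ + r₂)/2 = 2.605×10^5 km.
On the circular orbit at r = 3.770×10^5 km, v_c = √(μ/r) = 5.8582 km/s.
Transfer-orbit speed at the same r (vis-viva, a = a_t): v_t = √[μ(2/r − 1/a_t)] = 4.3555 km/s.
Δv₂ = |v_t − v_c| = |4.3555 − 5.8582| = 1.503 km/s.

Δv₂ = 1.50 km/s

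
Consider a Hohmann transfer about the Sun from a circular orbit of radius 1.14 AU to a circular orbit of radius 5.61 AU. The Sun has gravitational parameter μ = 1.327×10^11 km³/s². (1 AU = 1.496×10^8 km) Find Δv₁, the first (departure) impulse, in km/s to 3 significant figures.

Δv₁ = 8.07 km/s

In km: r₁ = 1.14 × 1.496×10^8 = 1.70544×10^8 km; r₂ = 5.61 × 1.496×10^8 = 8.39256×10^8 km.
Transfer-ellipse semi-major axis a_t = (r₁ + r₂)/2 = (1.70544×10^8 + 8.39256×10^8)/2 = 5.049×10^8 km.
Circular speed at r = 1.70544×10^8 km: v_c = √(μ/r) = 27.894 km/s.
Vis-viva on the transfer ellipse at r = 1.70544×10^8 km gives v_t = √[μ(2/r − 1/a_t)] = 35.963 km/s.
Δv₁ = |v_t − v_c| = |35.963 − 27.894| = 8.069 km/s.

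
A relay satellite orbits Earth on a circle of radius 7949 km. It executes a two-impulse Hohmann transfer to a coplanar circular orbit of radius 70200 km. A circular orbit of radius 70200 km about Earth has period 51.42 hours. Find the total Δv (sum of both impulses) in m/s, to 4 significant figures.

Δv = 3718 m/s

From Kepler's third law T² = 4π²r³/μ at r = 70200 km, T = 51.42 hours = 51.42 × 3600 s = 1.85112×10^5 s: μ = 4π²r³/T² = 3.98568×10^5 km³/s².
Semi-major axis of the transfer orbit: a_t = (7949 + 70200)/2 = 39074.5 km.
Circular speed at r₁: v₁ = √(μ/r₁) = √(3.98568×10^5/7949) = 7.081 km/s.
Transfer-orbit speed at r₁ (v² = μ(2/r − 1/a)): v_p = √[μ(2/r₁ − 1/a_t)] = 9.491 km/s.
First burn Δv₁ = |v_p − v₁| = 2.410 km/s.
At r₂, v₂ = √(μ/r₂) = 2.383 km/s.
Transfer-orbit speed at r₂: v_a = √[μ(2/r₂ − 1/a_t)] = 1.075 km/s.
Second burn Δv₂ = |v₂ − v_a| = 1.308 km/s.
Δv = Δv₁ + Δv₂ = 2.410 + 1.308 = 3.718 km/s.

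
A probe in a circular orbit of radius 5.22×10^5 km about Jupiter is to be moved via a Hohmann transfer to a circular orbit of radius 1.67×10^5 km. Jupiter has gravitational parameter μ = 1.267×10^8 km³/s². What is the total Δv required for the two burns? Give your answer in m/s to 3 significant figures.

Δv = 11100 m/s

The Hohmann ellipse has a_t = (r₁ + r₂)/2 = 3.445×10^5 km.
Circular speed at r₁: v₁ = √(μ/r₁) = √(1.267×10^8/5.220×10^5) = 15.579 km/s.
Transfer-orbit speed at r₁ (vis-viva): v_a = √[μ(2/r₁ − 1/a_t)] = 10.847 km/s.
First burn Δv₁ = |v_a − v₁| = 4.732 km/s.
Circular speed at r₂: v₂ = √(μ/r₂) = 27.5442 km/s.
Transfer-orbit speed at r₂: v_p = √[μ(2/r₂ − 1/a_t)] = 33.9055 km/s.
Second burn Δv₂ = |v₂ − v_p| = 6.361 km/s.
Δv = Δv₁ + Δv₂ = 4.732 + 6.361 = 11.09 km/s.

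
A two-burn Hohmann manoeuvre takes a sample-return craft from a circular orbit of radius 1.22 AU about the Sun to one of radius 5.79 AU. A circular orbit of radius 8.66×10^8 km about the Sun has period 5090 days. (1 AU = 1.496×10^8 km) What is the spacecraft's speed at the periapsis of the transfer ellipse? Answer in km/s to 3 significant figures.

From Kepler's third law T² = 4π²r³/μ at r = 8.66×10^8 km, T = 5090 days = 5090 × 86400 s = 4.39776×10^8 s: μ = 4π²r³/T² = 1.32572×10^11 km³/s².
In km: r₁ = 1.22 × 1.496×10^8 = 1.82512×10^8 km; r₂ = 5.79 × 1.496×10^8 = 8.66184×10^8 km.
Transfer-ellipse semi-major axis a_t = (r₁ + r₂)/2 = (1.82512×10^8 + 8.66184×10^8)/2 = 5.24348×10^8 km.
At periapsis, r = 1.82512×10^8 km.
From the vis-viva equation, v = √[μ(2/r − 1/a_t)] = 34.64 km/s.

v = 34.6 km/s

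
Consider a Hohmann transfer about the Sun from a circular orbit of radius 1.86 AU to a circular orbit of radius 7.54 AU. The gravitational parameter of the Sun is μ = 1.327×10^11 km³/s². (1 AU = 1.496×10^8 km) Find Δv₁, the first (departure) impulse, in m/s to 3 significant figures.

In km: r₁ = 1.86 × 1.496×10^8 = 2.78256×10^8 km; r₂ = 7.54 × 1.496×10^8 = 1.127984×10^9 km.
Semi-major axis of the transfer orbit: a_t = (2.78256×10^8 + 1.127984×10^9)/2 = 7.0312×10^8 km.
On the circular orbit at r = 2.78256×10^8 km, v_c = √(μ/r) = 21.838 km/s.
Transfer-orbit speed at the same r (vis-viva, a = a_t): v_t = √[μ(2/r − 1/a_t)] = 27.660 km/s.
Δv₁ = |v_t − v_c| = |27.660 − 21.838| = 5.822 km/s.

Δv₁ = 5820 m/s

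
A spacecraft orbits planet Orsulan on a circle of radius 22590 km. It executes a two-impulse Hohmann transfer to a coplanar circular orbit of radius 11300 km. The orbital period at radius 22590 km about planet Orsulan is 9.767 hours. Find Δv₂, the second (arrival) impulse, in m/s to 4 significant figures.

Δv₂ = 882.5 m/s

From Kepler's third law T² = 4π²r³/μ at r = 22590 km, T = 9.767 hours = 9.767 × 3600 s = 35161.2 s: μ = 4π²r³/T² = 3.68113×10^5 km³/s².
Transfer-ellipse semi-major axis a_t = (r₁ + r₂)/2 = (22590 + 11300)/2 = 16945 km.
Circular speed at r = 11300 km: v_c = √(μ/r) = 5.70757 km/s.
Transfer-orbit speed at the same r (vis-viva, a = a_t): v_t = √[μ(2/r − 1/a_t)] = 6.59005 km/s.
Δv₂ = |v_t − v_c| = |6.59005 − 5.70757| = 0.8825 km/s.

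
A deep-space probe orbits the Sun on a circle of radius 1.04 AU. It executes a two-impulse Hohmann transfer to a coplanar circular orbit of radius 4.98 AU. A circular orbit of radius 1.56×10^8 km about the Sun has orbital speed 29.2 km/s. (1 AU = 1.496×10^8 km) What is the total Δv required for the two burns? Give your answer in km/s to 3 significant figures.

Δv = 13.9 km/s

From the circular-orbit relation v² = μ/r at r = 1.56×10^8 km: μ = v²r = (29.2)² × 1.56×10^8 = 1.33012×10^11 km³/s².
In km: r₁ = 1.04 × 1.496×10^8 = 1.55584×10^8 km; r₂ = 4.98 × 1.496×10^8 = 7.45008×10^8 km.
The Hohmann ellipse has a_t = (r₁ + r₂)/2 = 4.50296×10^8 km.
Circular speed at r₁: v₁ = √(μ/r₁) = √(1.33012×10^11/1.55584×10^8) = 29.24 km/s.
Transfer-orbit speed at r₁ (v² = μ(2/r − 1/a)): v_p = √[μ(2/r₁ − 1/a_t)] = 37.61 km/s.
First burn Δv₁ = |v_p − v₁| = 8.370 km/s.
Circular speed at r₂: v₂ = √(μ/r₂) = 13.362 km/s.
Transfer-orbit speed at r₂: v_a = √[μ(2/r₂ − 1/a_t)] = 7.8541 km/s.
Second burn Δv₂ = |v₂ − v_a| = 5.508 km/s.
Δv = Δv₁ + Δv₂ = 8.370 + 5.508 = 13.88 km/s.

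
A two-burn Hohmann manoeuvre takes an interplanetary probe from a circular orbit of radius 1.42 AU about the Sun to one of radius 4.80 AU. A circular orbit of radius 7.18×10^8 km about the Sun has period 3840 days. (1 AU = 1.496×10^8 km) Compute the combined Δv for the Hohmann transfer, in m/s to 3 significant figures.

Δv = 10500 m/s

From Kepler's third law T² = 4π²r³/μ at r = 7.18×10^8 km, T = 3840 days = 3840 × 86400 s = 3.31776×10^8 s: μ = 4π²r³/T² = 1.32753×10^11 km³/s².
In km: r₁ = 1.42 × 1.496×10^8 = 2.12432×10^8 km; r₂ = 4.80 × 1.496×10^8 = 7.1808×10^8 km.
Semi-major axis of the transfer orbit: a_t = (2.12432×10^8 + 7.1808×10^8)/2 = 4.65256×10^8 km.
At r₁ the circular-orbit speed is v₁ = √(μ/r₁) = 24.998 km/s.
On the transfer ellipse at r₁, vis-viva gives v_p = √[μ(2/r₁ − 1/a_t)] = 31.056 km/s.
First burn Δv₁ = |v_p − v₁| = 6.058 km/s.
At r₂, v₂ = √(μ/r₂) = 13.5968 km/s.
Transfer-orbit speed at r₂: v_a = √[μ(2/r₂ − 1/a_t)] = 9.18754 km/s.
Second burn Δv₂ = |v₂ − v_a| = 4.409 km/s.
Δv = Δv₁ + Δv₂ = 6.058 + 4.409 = 10.47 km/s.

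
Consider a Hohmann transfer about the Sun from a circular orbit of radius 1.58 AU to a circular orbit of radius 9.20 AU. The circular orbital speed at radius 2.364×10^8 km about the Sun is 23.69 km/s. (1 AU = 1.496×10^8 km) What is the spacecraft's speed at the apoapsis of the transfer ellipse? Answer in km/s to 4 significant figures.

From the circular-orbit relation v² = μ/r at r = 2.364×10^8 km: μ = v²r = (23.69)² × 2.364×10^8 = 1.32671×10^11 km³/s².
In km: r₁ = 1.58 × 1.496×10^8 = 2.36368×10^8 km; r₂ = 9.20 × 1.496×10^8 = 1.37632×10^9 km.
The Hohmann ellipse has a_t = (r₁ + r₂)/2 = 8.06344×10^8 km.
At apoapsis, r = 1.37632×10^9 km.
Applying v² = μ(2/r − 1/a_t): v = 5.316 km/s.

v = 5.316 km/s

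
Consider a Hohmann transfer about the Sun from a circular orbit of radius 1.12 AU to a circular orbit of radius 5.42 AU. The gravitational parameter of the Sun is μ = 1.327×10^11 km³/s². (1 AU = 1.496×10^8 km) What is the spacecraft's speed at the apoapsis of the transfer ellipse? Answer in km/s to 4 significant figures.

v = 7.487 km/s

In km: r₁ = 1.12 × 1.496×10^8 = 1.67552×10^8 km; r₂ = 5.42 × 1.496×10^8 = 8.10832×10^8 km.
Transfer-ellipse semi-major axis a_t = (r₁ + r₂)/2 = (1.67552×10^8 + 8.10832×10^8)/2 = 4.89192×10^8 km.
At apoapsis, r = 8.10832×10^8 km.
Applying v² = μ(2/r − 1/a_t): v = 7.487 km/s.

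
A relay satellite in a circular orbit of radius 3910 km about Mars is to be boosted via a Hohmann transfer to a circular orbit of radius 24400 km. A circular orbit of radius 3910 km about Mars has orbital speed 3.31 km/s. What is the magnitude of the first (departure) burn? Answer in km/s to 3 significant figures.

From the circular-orbit relation v² = μ/r at r = 3910 km: μ = v²r = (3.31)² × 3910 = 42838.4 km³/s².
Semi-major axis of the transfer orbit: a_t = (3910 + 24400)/2 = 14155 km.
On the circular orbit at r = 3910 km, v_c = √(μ/r) = 3.310 km/s.
Transfer-orbit speed at the same r (vis-viva, a = a_t): v_t = √[μ(2/r − 1/a_t)] = 4.346 km/s.
Δv₁ = |v_t − v_c| = |4.346 − 3.310| = 1.036 km/s.

Δv₁ = 1.04 km/s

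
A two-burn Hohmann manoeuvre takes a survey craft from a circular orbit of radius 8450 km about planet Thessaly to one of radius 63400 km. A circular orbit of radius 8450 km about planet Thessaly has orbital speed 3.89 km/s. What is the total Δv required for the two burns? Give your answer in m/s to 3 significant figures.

Δv = 2010 m/s

From the circular-orbit relation v² = μ/r at r = 8450 km: μ = v²r = (3.89)² × 8450 = 1.27866×10^5 km³/s².
Transfer-ellipse semi-major axis a_t = (r₁ + r₂)/2 = (8450 + 63400)/2 = 35925 km.
Circular speed at r₁: v₁ = √(μ/r₁) = √(1.27866×10^5/8450) = 3.890 km/s.
On the transfer ellipse at r₁, vis-viva equation gives v_p = √[μ(2/r₁ − 1/a_t)] = 5.168 km/s.
First burn Δv₁ = |v_p − v₁| = 1.278 km/s.
At r₂, v₂ = √(μ/r₂) = 1.42015 km/s.
Transfer-orbit speed at r₂: v_a = √[μ(2/r₂ − 1/a_t)] = 0.688753 km/s.
Second burn Δv₂ = |v₂ − v_a| = 0.7314 km/s.
Δv = Δv₁ + Δv₂ = 1.278 + 0.7314 = 2.009 km/s.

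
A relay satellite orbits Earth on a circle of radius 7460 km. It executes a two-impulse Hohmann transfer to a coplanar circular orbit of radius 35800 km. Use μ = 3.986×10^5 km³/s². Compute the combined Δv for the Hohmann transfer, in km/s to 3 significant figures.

Δv = 3.47 km/s

The Hohmann ellipse has a_t = (r₁ + r₂)/2 = 21630 km.
At r₁ the circular-orbit speed is v₁ = √(μ/r₁) = 7.310 km/s.
Transfer-orbit speed at r₁ (v² = μ(2/r − 1/a)): v_p = √[μ(2/r₁ − 1/a_t)] = 9.404 km/s.
First burn Δv₁ = |v_p − v₁| = 2.094 km/s.
At r₂, v₂ = √(μ/r₂) = 3.337 km/s.
Transfer-orbit speed at r₂: v_a = √[μ(2/r₂ − 1/a_t)] = 1.960 km/s.
Second burn Δv₂ = |v₂ − v_a| = 1.377 km/s.
Total Δv = Δv₁ + Δv₂ = 3.471 km/s.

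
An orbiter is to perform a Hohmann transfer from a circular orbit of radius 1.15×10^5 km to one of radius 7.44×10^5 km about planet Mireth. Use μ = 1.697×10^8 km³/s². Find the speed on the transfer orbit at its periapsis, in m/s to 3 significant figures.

v = 50600 m/s

Semi-major axis of the transfer orbit: a_t = (1.150×10^5 + 7.440×10^5)/2 = 4.295×10^5 km.
The periapsis of the transfer ellipse is at r = 1.150×10^5 km.
From the vis-viva equation, v = √[μ(2/r − 1/a_t)] = 50.56 km/s.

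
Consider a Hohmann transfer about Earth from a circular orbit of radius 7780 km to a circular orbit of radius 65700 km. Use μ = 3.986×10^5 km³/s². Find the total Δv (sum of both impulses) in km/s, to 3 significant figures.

Δv = 3.74 km/s

Transfer-ellipse semi-major axis a_t = (r₁ + r₂)/2 = (7780 + 65700)/2 = 36740 km.
At r₁ the circular-orbit speed is v₁ = √(μ/r₁) = 7.158 km/s.
On the transfer ellipse at r₁, vis-viva equation gives v_p = √[μ(2/r₁ − 1/a_t)] = 9.572 km/s.
First burn Δv₁ = |v_p − v₁| = 2.414 km/s.
Circular speed at r₂: v₂ = √(μ/r₂) = 2.463 km/s.
Transfer-orbit speed at r₂: v_a = √[μ(2/r₂ − 1/a_t)] = 1.133 km/s.
Second burn Δv₂ = |v₂ − v_a| = 1.330 km/s.
Total Δv = Δv₁ + Δv₂ = 3.744 km/s.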